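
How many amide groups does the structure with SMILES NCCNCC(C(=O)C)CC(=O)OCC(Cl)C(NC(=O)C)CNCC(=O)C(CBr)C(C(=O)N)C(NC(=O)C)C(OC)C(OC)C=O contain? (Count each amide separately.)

3

Taking each segment in turn:
  H2NCH2: –NH2 on an sp³ carbon with no adjacent C=O → amine.
  CH2NHCH2: C–N–C with sp³ carbons and no adjacent C=O → amine (secondary).
  CH(COCH3): pendant –COCH3: carbonyl C bonded to two carbons → ketone.
  CH2COOCH2: –C(=O)–O–C with C on the carbonyl side → ester.
  CH(Cl): halogen on an sp³ carbon → alkyl halide.
  CH(NHCOCH3): pendant –NHC(=O)CH3: N bonded to a carbonyl → amide (not amine).
  CH2NHCH2: C–N–C with sp³ carbons and no adjacent C=O → amine (secondary).
  CO: –C(=O)– with carbon on both sides → ketone.
  CH(CH2Br): pendant –CH2X: halogen on sp³ carbon → alkyl halide.
  CH(CONH2): pendant –CONH2: carbonyl C bonded to C and N → amide.
  CH(NHCOCH3): pendant –NHC(=O)CH3: N bonded to a carbonyl → amide (not amine).
  CH(OCH3): pendant –OCH3: C–O–C with sp³ C, no adjacent C=O → ether.
  CH(OCH3): pendant –OCH3: C–O–C with sp³ C, no adjacent C=O → ether.
  CHO: terminal –CHO: carbonyl C bonded to H and C → aldehyde.
Amide appears at: CH(NHCOCH3), CH(CONH2), CH(NHCOCH3) → 3.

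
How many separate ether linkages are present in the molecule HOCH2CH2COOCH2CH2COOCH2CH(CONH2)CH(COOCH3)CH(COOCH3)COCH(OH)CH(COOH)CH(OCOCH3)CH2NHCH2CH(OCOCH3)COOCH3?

0

Reading the structure from left to right:
  HOCH2: HO– on an sp³ carbon → alcohol.
  CH2COOCH2: –C(=O)–O–C with C on the carbonyl side → ester.
  CH2COOCH2: –C(=O)–O–C with C on the carbonyl side → ester.
  CH(CONH2): pendant –CONH2: carbonyl C bonded to C and N → amide.
  CH(COOCH3): pendant –COOCH3: carbonyl C bonded to C and –OCH3 → ester.
  CH(COOCH3): pendant –COOCH3: carbonyl C bonded to C and –OCH3 → ester.
  CO: –C(=O)– with carbon on both sides → ketone.
  CH(OH): –OH on an sp³ carbon → alcohol (secondary).
  CH(COOH): pendant –COOH: carbonyl C bonded to C and –OH → carboxylic acid.
  CH(OCOCH3): pendant –OC(=O)CH3: an acyloxy group → ester.
  CH2NHCH2: C–N–C with sp³ carbons and no adjacent C=O → amine (secondary).
  CH(OCOCH3): pendant –OC(=O)CH3: an acyloxy group → ester.
  COOCH3: –C(=O)OCH3: carbonyl C bonded to C and to –OCH3 → ester (not ketone + ether).
No segment is a ether: HOCH2 is alcohol, not ether; CH2COOCH2 is ester, not ether; CH2COOCH2 is ester, not ether. → 0.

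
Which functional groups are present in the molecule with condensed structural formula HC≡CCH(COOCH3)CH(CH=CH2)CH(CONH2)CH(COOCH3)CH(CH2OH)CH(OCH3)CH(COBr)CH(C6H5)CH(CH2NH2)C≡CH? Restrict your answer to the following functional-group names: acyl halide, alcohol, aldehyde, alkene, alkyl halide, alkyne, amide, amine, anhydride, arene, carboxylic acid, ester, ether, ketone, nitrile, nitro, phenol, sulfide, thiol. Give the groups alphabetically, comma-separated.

acyl halide, alcohol, alkene, alkyne, amide, amine, arene, ester, ether

Reading the structure from left to right:
  HC≡C: C≡C triple bond → alkyne.
  CH(COOCH3): pendant –COOCH3: carbonyl C bonded to C and –OCH3 → ester.
  CH(CH=CH2): pendant –CH=CH2: C=C double bond → alkene.
  CH(CONH2): pendant –CONH2: carbonyl C bonded to C and N → amide.
  CH(COOCH3): pendant –COOCH3: carbonyl C bonded to C and –OCH3 → ester.
  CH(CH2OH): pendant –CH2OH on an sp³ backbone C → alcohol.
  CH(OCH3): pendant –OCH3: C–O–C with sp³ C, no adjacent C=O → ether.
  CH(COBr): pendant –C(=O)X: carbonyl C bonded to C and halogen → acyl halide.
  CH(C6H5): pendant –C6H5: benzene ring → arene.
  CH(CH2NH2): pendant –CH2NH2: N on sp³ C, no adjacent C=O → amine.
  C≡CH: C≡C triple bond → alkyne.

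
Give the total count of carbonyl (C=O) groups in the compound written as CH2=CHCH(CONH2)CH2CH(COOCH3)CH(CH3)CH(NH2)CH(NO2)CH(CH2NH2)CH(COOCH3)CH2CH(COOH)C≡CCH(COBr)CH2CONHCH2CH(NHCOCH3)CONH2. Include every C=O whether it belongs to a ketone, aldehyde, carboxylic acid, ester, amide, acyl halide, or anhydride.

8

CH(CONH2): amide, 1 C=O (running total 1).
CH(COOCH3): ester, 1 C=O (running total 2).
CH(COOCH3): ester, 1 C=O (running total 3).
CH(COOH): carboxylic acid, 1 C=O (running total 4).
CH(COBr): acyl halide, 1 C=O (running total 5).
CH2CONHCH2: amide, 1 C=O (running total 6).
CH(NHCOCH3): amide, 1 C=O (running total 7).
CONH2: amide, 1 C=O (running total 8).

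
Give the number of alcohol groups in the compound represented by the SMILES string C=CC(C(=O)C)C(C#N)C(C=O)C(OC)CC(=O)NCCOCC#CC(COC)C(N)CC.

Taking each segment in turn:
  CH2=CH: C=C double bond → alkene.
  CH(COCH3): pendant –COCH3: carbonyl C bonded to two carbons → ketone.
  CH(CN): pendant –C≡N: nitrile.
  CH(CHO): pendant –CHO: carbonyl C bonded to C and H → aldehyde.
  CH(OCH3): pendant –OCH3: C–O–C with sp³ C, no adjacent C=O → ether.
  CH2CONHCH2: –C(=O)–N– linkage → amide (the N is not an amine).
  CH2OCH2: C–O–C with sp³ carbons on both sides and no adjacent C=O → ether.
  C≡C: C≡C triple bond → alkyne.
  CH(CH2OCH3): pendant –CH2OCH3: C–O–C linkage → ether.
  CH(NH2): –NH2 on an sp³ carbon with no adjacent C=O → amine.
No segment is a alcohol: CH(COCH3) is ketone, not alcohol; CH(CHO) is aldehyde, not alcohol; CH(OCH3) is ether, not alcohol. → 0.

0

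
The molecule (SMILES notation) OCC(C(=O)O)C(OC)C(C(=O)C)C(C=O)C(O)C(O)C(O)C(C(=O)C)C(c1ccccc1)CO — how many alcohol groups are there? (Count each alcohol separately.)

5

Taking each segment in turn:
  HOCH2: HO– on an sp³ carbon → alcohol.
  CH(COOH): pendant –COOH: carbonyl C bonded to C and –OH → carboxylic acid.
  CH(OCH3): pendant –OCH3: C–O–C with sp³ C, no adjacent C=O → ether.
  CH(COCH3): pendant –COCH3: carbonyl C bonded to two carbons → ketone.
  CH(CHO): pendant –CHO: carbonyl C bonded to C and H → aldehyde.
  CH(OH): –OH on an sp³ carbon → alcohol (secondary).
  CH(OH): –OH on an sp³ carbon → alcohol (secondary).
  CH(OH): –OH on an sp³ carbon → alcohol (secondary).
  CH(COCH3): pendant –COCH3: carbonyl C bonded to two carbons → ketone.
  CH(C6H5): pendant –C6H5: benzene ring → arene.
  CH2OH: –OH on an sp³ carbon → alcohol.
Alcohol appears at: HOCH2, CH(OH), CH(OH), CH(OH), CH2OH → 5.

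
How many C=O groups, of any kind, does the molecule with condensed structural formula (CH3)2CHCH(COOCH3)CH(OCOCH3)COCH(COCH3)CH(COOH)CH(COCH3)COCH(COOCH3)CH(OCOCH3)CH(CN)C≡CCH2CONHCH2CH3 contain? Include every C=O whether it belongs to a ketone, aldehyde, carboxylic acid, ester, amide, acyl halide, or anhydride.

CH(COOCH3): ester, 1 C=O (running total 1).
CH(OCOCH3): ester, 1 C=O (running total 2).
CO: ketone, 1 C=O (running total 3).
CH(COCH3): ketone, 1 C=O (running total 4).
CH(COOH): carboxylic acid, 1 C=O (running total 5).
CH(COCH3): ketone, 1 C=O (running total 6).
CO: ketone, 1 C=O (running total 7).
CH(COOCH3): ester, 1 C=O (running total 8).
CH(OCOCH3): ester, 1 C=O (running total 9).
CH2CONHCH2: amide, 1 C=O (running total 10).

10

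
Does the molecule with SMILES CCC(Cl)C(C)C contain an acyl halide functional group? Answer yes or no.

  CH(Cl): halogen on an sp³ carbon → alkyl halide.
The groups actually present are: alkyl halide.

no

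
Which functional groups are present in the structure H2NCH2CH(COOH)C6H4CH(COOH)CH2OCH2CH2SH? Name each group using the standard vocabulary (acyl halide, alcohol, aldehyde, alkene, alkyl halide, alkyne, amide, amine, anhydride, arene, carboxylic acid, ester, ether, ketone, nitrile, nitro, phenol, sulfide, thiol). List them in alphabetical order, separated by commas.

amine, arene, carboxylic acid, ether, thiol

–NH2 on an sp³ carbon with no adjacent C=O → amine.
pendant –COOH: carbonyl C bonded to C and –OH → carboxylic acid.
para-disubstituted benzene ring → arene.
pendant –COOH: carbonyl C bonded to C and –OH → carboxylic acid.
C–O–C with sp³ carbons on both sides and no adjacent C=O → ether.
–SH on an sp³ carbon → thiol.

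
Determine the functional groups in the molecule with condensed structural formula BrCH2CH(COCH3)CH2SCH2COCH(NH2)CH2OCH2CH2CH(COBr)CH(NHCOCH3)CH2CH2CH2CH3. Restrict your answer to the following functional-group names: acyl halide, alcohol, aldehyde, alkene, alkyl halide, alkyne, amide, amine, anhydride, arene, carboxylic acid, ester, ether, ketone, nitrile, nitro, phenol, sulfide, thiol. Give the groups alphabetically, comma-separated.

acyl halide, alkyl halide, amide, amine, ether, ketone, sulfide

halogen on an sp³ carbon → alkyl halide.
pendant –COCH3: carbonyl C bonded to two carbons → ketone.
C–S–C linkage → sulfide (thioether).
–C(=O)– with carbon on both sides → ketone.
–NH2 on an sp³ carbon with no adjacent C=O → amine.
C–O–C with sp³ carbons on both sides and no adjacent C=O → ether.
pendant –C(=O)X: carbonyl C bonded to C and halogen → acyl halide.
pendant –NHC(=O)CH3: N bonded to a carbonyl → amide (not amine).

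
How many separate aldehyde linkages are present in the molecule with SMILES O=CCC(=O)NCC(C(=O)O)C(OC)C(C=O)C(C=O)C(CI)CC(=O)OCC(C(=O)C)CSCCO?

3

terminal –CHO: carbonyl C bonded to H and C → aldehyde.
–C(=O)–N– linkage → amide (the N is not an amine).
pendant –COOH: carbonyl C bonded to C and –OH → carboxylic acid.
pendant –OCH3: C–O–C with sp³ C, no adjacent C=O → ether.
pendant –CHO: carbonyl C bonded to C and H → aldehyde.
pendant –CHO: carbonyl C bonded to C and H → aldehyde.
pendant –CH2X: halogen on sp³ carbon → alkyl halide.
–C(=O)–O–C with C on the carbonyl side → ester.
pendant –COCH3: carbonyl C bonded to two carbons → ketone.
C–S–C linkage → sulfide (thioether).
–OH on an sp³ carbon → alcohol.
Aldehyde appears at: OHC, CH(CHO), CH(CHO) → 3.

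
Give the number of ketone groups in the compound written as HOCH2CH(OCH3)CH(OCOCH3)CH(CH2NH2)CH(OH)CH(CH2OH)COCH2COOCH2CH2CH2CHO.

1

HO– on an sp³ carbon → alcohol.
pendant –OCH3: C–O–C with sp³ C, no adjacent C=O → ether.
pendant –OC(=O)CH3: an acyloxy group → ester.
pendant –CH2NH2: N on sp³ C, no adjacent C=O → amine.
–OH on an sp³ carbon → alcohol (secondary).
pendant –CH2OH on an sp³ backbone C → alcohol.
–C(=O)– with carbon on both sides → ketone.
–C(=O)–O–C with C on the carbonyl side → ester.
terminal –CHO: carbonyl C bonded to H and C → aldehyde.
Ketone appears at: CO → 1.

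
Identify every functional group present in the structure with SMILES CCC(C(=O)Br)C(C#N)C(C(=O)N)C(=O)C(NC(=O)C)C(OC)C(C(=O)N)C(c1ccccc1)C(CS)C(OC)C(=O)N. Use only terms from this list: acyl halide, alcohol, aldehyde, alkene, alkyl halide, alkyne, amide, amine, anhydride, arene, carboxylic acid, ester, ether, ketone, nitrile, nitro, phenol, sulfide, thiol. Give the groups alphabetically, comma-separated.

Taking each segment in turn:
  CH(COBr): pendant –C(=O)X: carbonyl C bonded to C and halogen → acyl halide.
  CH(CN): pendant –C≡N: nitrile.
  CH(CONH2): pendant –CONH2: carbonyl C bonded to C and N → amide.
  CO: –C(=O)– with carbon on both sides → ketone.
  CH(NHCOCH3): pendant –NHC(=O)CH3: N bonded to a carbonyl → amide (not amine).
  CH(OCH3): pendant –OCH3: C–O–C with sp³ C, no adjacent C=O → ether.
  CH(CONH2): pendant –CONH2: carbonyl C bonded to C and N → amide.
  CH(C6H5): pendant –C6H5: benzene ring → arene.
  CH(CH2SH): pendant –CH2SH → thiol.
  CH(OCH3): pendant –OCH3: C–O–C with sp³ C, no adjacent C=O → ether.
  CONH2: –C(=O)NH2: carbonyl C bonded to C and to N → amide (the N is not a separate amine).

acyl halide, amide, arene, ether, ketone, nitrile, thiol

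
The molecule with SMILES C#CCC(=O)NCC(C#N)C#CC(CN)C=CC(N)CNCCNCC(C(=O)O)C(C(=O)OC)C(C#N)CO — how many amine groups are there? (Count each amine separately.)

4

Taking each segment in turn:
  HC≡C: C≡C triple bond → alkyne.
  CH2CONHCH2: –C(=O)–N– linkage → amide (the N is not an amine).
  CH(CN): pendant –C≡N: nitrile.
  C≡C: C≡C triple bond → alkyne.
  CH(CH2NH2): pendant –CH2NH2: N on sp³ C, no adjacent C=O → amine.
  CH=CH: C=C double bond → alkene.
  CH(NH2): –NH2 on an sp³ carbon with no adjacent C=O → amine.
  CH2NHCH2: C–N–C with sp³ carbons and no adjacent C=O → amine (secondary).
  CH2NHCH2: C–N–C with sp³ carbons and no adjacent C=O → amine (secondary).
  CH(COOH): pendant –COOH: carbonyl C bonded to C and –OH → carboxylic acid.
  CH(COOCH3): pendant –COOCH3: carbonyl C bonded to C and –OCH3 → ester.
  CH(CN): pendant –C≡N: nitrile.
  CH2OH: –OH on an sp³ carbon → alcohol.
Amine appears at: CH(CH2NH2), CH(NH2), CH2NHCH2, CH2NHCH2 → 4.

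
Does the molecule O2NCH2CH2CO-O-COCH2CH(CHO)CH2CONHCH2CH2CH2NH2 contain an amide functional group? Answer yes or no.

Taking each segment in turn:
  O2NCH2: –NO2 on carbon → nitro group.
  CH2CO-O-COCH2: two acyl groups sharing one oxygen, –C(=O)–O–C(=O)– → anhydride.
  CH(CHO): pendant –CHO: carbonyl C bonded to C and H → aldehyde.
  CH2CONHCH2: –C(=O)–N– linkage → amide (the N is not an amine).
  CH2NH2: –NH2 on an sp³ carbon with no adjacent C=O → amine.
The CH2CONHCH2 segment supplies the amide: –C(=O)–N– linkage → amide (the N is not an amine).

yes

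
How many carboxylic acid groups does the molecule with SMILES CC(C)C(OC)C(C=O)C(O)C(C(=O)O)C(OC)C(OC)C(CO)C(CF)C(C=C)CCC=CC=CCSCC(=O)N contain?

pendant –OCH3: C–O–C with sp³ C, no adjacent C=O → ether.
pendant –CHO: carbonyl C bonded to C and H → aldehyde.
–OH on an sp³ carbon → alcohol (secondary).
pendant –COOH: carbonyl C bonded to C and –OH → carboxylic acid.
pendant –OCH3: C–O–C with sp³ C, no adjacent C=O → ether.
pendant –OCH3: C–O–C with sp³ C, no adjacent C=O → ether.
pendant –CH2OH on an sp³ backbone C → alcohol.
pendant –CH2X: halogen on sp³ carbon → alkyl halide.
pendant –CH=CH2: C=C double bond → alkene.
C=C double bond → alkene.
C=C double bond → alkene.
C–S–C linkage → sulfide (thioether).
–C(=O)NH2: carbonyl C bonded to C and to N → amide (the N is not a separate amine).
Carboxylic acid appears at: CH(COOH) → 1.

1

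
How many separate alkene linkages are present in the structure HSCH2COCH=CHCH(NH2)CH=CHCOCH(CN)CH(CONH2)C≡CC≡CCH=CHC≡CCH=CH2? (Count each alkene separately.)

–SH on an sp³ carbon → thiol.
–C(=O)– with carbon on both sides → ketone.
C=C double bond → alkene.
–NH2 on an sp³ carbon with no adjacent C=O → amine.
C=C double bond → alkene.
–C(=O)– with carbon on both sides → ketone.
pendant –C≡N: nitrile.
pendant –CONH2: carbonyl C bonded to C and N → amide.
C≡C triple bond → alkyne.
C≡C triple bond → alkyne.
C=C double bond → alkene.
C≡C triple bond → alkyne.
C=C double bond → alkene.
Alkene appears at: CH=CH, CH=CH, CH=CH, CH=CH2 → 4.

4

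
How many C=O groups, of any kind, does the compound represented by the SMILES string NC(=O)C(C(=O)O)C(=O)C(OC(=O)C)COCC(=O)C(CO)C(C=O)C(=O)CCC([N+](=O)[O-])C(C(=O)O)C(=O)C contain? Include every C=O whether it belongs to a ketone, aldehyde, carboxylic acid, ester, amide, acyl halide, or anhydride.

9

H2NCO: amide, 1 C=O (running total 1).
CH(COOH): carboxylic acid, 1 C=O (running total 2).
CO: ketone, 1 C=O (running total 3).
CH(OCOCH3): ester, 1 C=O (running total 4).
CO: ketone, 1 C=O (running total 5).
CH(CHO): aldehyde, 1 C=O (running total 6).
CO: ketone, 1 C=O (running total 7).
CH(COOH): carboxylic acid, 1 C=O (running total 8).
CO: ketone, 1 C=O (running total 9).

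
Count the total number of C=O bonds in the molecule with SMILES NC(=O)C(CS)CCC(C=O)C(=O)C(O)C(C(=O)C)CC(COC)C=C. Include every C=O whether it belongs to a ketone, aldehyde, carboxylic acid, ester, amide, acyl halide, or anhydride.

H2NCO: amide, 1 C=O (running total 1).
CH(CHO): aldehyde, 1 C=O (running total 2).
CO: ketone, 1 C=O (running total 3).
CH(COCH3): ketone, 1 C=O (running total 4).

4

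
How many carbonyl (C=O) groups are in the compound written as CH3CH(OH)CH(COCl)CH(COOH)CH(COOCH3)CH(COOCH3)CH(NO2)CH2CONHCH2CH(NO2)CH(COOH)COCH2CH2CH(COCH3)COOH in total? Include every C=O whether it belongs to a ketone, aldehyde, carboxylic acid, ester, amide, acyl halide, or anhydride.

9

CH(COCl): acyl halide, 1 C=O (running total 1).
CH(COOH): carboxylic acid, 1 C=O (running total 2).
CH(COOCH3): ester, 1 C=O (running total 3).
CH(COOCH3): ester, 1 C=O (running total 4).
CH2CONHCH2: amide, 1 C=O (running total 5).
CH(COOH): carboxylic acid, 1 C=O (running total 6).
CO: ketone, 1 C=O (running total 7).
CH(COCH3): ketone, 1 C=O (running total 8).
COOH: carboxylic acid, 1 C=O (running total 9).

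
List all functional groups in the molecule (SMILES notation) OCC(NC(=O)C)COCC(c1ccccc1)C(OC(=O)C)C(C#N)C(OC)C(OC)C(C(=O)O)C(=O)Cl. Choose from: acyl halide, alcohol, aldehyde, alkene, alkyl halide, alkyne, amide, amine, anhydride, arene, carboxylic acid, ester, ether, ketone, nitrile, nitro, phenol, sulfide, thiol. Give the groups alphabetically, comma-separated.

acyl halide, alcohol, amide, arene, carboxylic acid, ester, ether, nitrile

HO– on an sp³ carbon → alcohol.
pendant –NHC(=O)CH3: N bonded to a carbonyl → amide (not amine).
C–O–C with sp³ carbons on both sides and no adjacent C=O → ether.
pendant –C6H5: benzene ring → arene.
pendant –OC(=O)CH3: an acyloxy group → ester.
pendant –C≡N: nitrile.
pendant –OCH3: C–O–C with sp³ C, no adjacent C=O → ether.
pendant –OCH3: C–O–C with sp³ C, no adjacent C=O → ether.
pendant –COOH: carbonyl C bonded to C and –OH → carboxylic acid.
–C(=O)Cl: carbonyl C bonded to C and to a halogen → acyl halide (not alkyl halide).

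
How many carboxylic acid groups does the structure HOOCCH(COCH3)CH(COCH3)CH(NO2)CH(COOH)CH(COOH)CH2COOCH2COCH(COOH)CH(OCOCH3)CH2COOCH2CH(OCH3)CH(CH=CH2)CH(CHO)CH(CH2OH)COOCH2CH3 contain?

Working along the chain:
  HOOC: –COOH: carbonyl C bonded to –OH and C → carboxylic acid (the –OH is not a separate alcohol).
  CH(COCH3): pendant –COCH3: carbonyl C bonded to two carbons → ketone.
  CH(COCH3): pendant –COCH3: carbonyl C bonded to two carbons → ketone.
  CH(NO2): –NO2 on an sp³ carbon → nitro (the N=O is not a carbonyl).
  CH(COOH): pendant –COOH: carbonyl C bonded to C and –OH → carboxylic acid.
  CH(COOH): pendant –COOH: carbonyl C bonded to C and –OH → carboxylic acid.
  CH2COOCH2: –C(=O)–O–C with C on the carbonyl side → ester.
  CO: –C(=O)– with carbon on both sides → ketone.
  CH(COOH): pendant –COOH: carbonyl C bonded to C and –OH → carboxylic acid.
  CH(OCOCH3): pendant –OC(=O)CH3: an acyloxy group → ester.
  CH2COOCH2: –C(=O)–O–C with C on the carbonyl side → ester.
  CH(OCH3): pendant –OCH3: C–O–C with sp³ C, no adjacent C=O → ether.
  CH(CH=CH2): pendant –CH=CH2: C=C double bond → alkene.
  CH(CHO): pendant –CHO: carbonyl C bonded to C and H → aldehyde.
  CH(CH2OH): pendant –CH2OH on an sp³ backbone C → alcohol.
  COOCH2CH3: –C(=O)OCH2CH3: carbonyl C bonded to C and to –OEt → ester.
Carboxylic acid appears at: HOOC, CH(COOH), CH(COOH), CH(COOH) → 4.

4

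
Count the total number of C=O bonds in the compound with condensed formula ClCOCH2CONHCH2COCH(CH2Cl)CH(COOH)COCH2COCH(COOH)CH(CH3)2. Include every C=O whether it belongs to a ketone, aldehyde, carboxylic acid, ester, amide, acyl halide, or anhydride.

ClCO: acyl halide, 1 C=O (running total 1).
CH2CONHCH2: amide, 1 C=O (running total 2).
CO: ketone, 1 C=O (running total 3).
CH(COOH): carboxylic acid, 1 C=O (running total 4).
CO: ketone, 1 C=O (running total 5).
CO: ketone, 1 C=O (running total 6).
CH(COOH): carboxylic acid, 1 C=O (running total 7).

7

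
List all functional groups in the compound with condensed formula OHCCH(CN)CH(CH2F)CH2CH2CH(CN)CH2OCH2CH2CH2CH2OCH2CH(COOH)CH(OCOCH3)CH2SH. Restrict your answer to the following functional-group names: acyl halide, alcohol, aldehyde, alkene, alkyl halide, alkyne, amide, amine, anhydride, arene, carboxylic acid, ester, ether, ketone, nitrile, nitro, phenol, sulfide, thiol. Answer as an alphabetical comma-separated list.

aldehyde, alkyl halide, carboxylic acid, ester, ether, nitrile, thiol

Working along the chain:
  OHC: terminal –CHO: carbonyl C bonded to H and C → aldehyde.
  CH(CN): pendant –C≡N: nitrile.
  CH(CH2F): pendant –CH2X: halogen on sp³ carbon → alkyl halide.
  CH(CN): pendant –C≡N: nitrile.
  CH2OCH2: C–O–C with sp³ carbons on both sides and no adjacent C=O → ether.
  CH2OCH2: C–O–C with sp³ carbons on both sides and no adjacent C=O → ether.
  CH(COOH): pendant –COOH: carbonyl C bonded to C and –OH → carboxylic acid.
  CH(OCOCH3): pendant –OC(=O)CH3: an acyloxy group → ester.
  CH2SH: –SH on an sp³ carbon → thiol.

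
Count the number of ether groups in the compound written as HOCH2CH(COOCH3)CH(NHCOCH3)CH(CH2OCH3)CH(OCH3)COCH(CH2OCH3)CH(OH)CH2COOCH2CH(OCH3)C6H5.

4

Taking each segment in turn:
  HOCH2: HO– on an sp³ carbon → alcohol.
  CH(COOCH3): pendant –COOCH3: carbonyl C bonded to C and –OCH3 → ester.
  CH(NHCOCH3): pendant –NHC(=O)CH3: N bonded to a carbonyl → amide (not amine).
  CH(CH2OCH3): pendant –CH2OCH3: C–O–C linkage → ether.
  CH(OCH3): pendant –OCH3: C–O–C with sp³ C, no adjacent C=O → ether.
  CO: –C(=O)– with carbon on both sides → ketone.
  CH(CH2OCH3): pendant –CH2OCH3: C–O–C linkage → ether.
  CH(OH): –OH on an sp³ carbon → alcohol (secondary).
  CH2COOCH2: –C(=O)–O–C with C on the carbonyl side → ester.
  CH(OCH3): pendant –OCH3: C–O–C with sp³ C, no adjacent C=O → ether.
  C6H5: –C6H5 phenyl ring → arene.
Ether appears at: CH(CH2OCH3), CH(OCH3), CH(CH2OCH3), CH(OCH3) → 4.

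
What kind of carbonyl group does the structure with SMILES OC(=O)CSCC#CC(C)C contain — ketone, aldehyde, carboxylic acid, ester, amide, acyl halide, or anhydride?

The carbonyl is in the HOOC segment: –COOH: carbonyl C bonded to –OH and C → carboxylic acid (the –OH is not a separate alcohol).

carboxylic acid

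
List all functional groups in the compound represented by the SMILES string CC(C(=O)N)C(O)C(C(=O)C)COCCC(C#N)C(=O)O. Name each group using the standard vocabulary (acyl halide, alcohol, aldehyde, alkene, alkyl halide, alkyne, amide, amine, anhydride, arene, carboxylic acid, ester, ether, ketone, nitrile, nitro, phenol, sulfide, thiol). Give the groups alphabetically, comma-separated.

alcohol, amide, carboxylic acid, ether, ketone, nitrile

pendant –CONH2: carbonyl C bonded to C and N → amide.
–OH on an sp³ carbon → alcohol (secondary).
pendant –COCH3: carbonyl C bonded to two carbons → ketone.
C–O–C with sp³ carbons on both sides and no adjacent C=O → ether.
pendant –C≡N: nitrile.
–COOH: carbonyl C bonded to –OH and C → carboxylic acid (the –OH is not a separate alcohol).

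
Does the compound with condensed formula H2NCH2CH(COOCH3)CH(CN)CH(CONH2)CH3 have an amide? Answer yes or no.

yes

Working along the chain:
  H2NCH2: –NH2 on an sp³ carbon with no adjacent C=O → amine.
  CH(COOCH3): pendant –COOCH3: carbonyl C bonded to C and –OCH3 → ester.
  CH(CN): pendant –C≡N: nitrile.
  CH(CONH2): pendant –CONH2: carbonyl C bonded to C and N → amide.
The CH(CONH2) segment supplies the amide: pendant –CONH2: carbonyl C bonded to C and N → amide.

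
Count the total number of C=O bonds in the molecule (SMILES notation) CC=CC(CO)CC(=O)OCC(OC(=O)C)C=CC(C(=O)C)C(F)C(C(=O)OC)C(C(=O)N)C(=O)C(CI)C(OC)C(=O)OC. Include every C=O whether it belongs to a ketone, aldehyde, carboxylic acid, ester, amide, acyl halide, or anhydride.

7

CH2COOCH2: ester, 1 C=O (running total 1).
CH(OCOCH3): ester, 1 C=O (running total 2).
CH(COCH3): ketone, 1 C=O (running total 3).
CH(COOCH3): ester, 1 C=O (running total 4).
CH(CONH2): amide, 1 C=O (running total 5).
CO: ketone, 1 C=O (running total 6).
COOCH3: ester, 1 C=O (running total 7).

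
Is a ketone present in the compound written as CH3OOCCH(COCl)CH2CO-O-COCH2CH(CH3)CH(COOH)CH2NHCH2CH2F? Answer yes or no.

CH3O–C(=O)–: carbonyl C bonded to C and to –OCH3 → ester (not ketone + ether).
pendant –C(=O)X: carbonyl C bonded to C and halogen → acyl halide.
two acyl groups sharing one oxygen, –C(=O)–O–C(=O)– → anhydride.
pendant –COOH: carbonyl C bonded to C and –OH → carboxylic acid.
C–N–C with sp³ carbons and no adjacent C=O → amine (secondary).
halogen on an sp³ carbon → alkyl halide.
In CH3OOC, the C=O is bonded to an –O–C group, which defines an ester, not a ketone. In CH(COOH), the C=O bears an –OH, making it a carboxylic acid rather than a ketone. In CH(COCl), the C=O is bonded to a halogen, which defines an acyl halide, not a ketone. In CH2CO-O-COCH2, the two C=O groups share a bridging oxygen, which is an anhydride linkage, not a ketone.
The groups actually present are: acyl halide, alkyl halide, amine, anhydride, carboxylic acid, ester.

no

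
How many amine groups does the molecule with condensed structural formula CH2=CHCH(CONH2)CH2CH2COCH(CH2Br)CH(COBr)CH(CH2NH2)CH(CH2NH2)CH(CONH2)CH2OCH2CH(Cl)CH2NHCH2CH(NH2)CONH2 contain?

4

Working along the chain:
  CH2=CH: C=C double bond → alkene.
  CH(CONH2): pendant –CONH2: carbonyl C bonded to C and N → amide.
  CO: –C(=O)– with carbon on both sides → ketone.
  CH(CH2Br): pendant –CH2X: halogen on sp³ carbon → alkyl halide.
  CH(COBr): pendant –C(=O)X: carbonyl C bonded to C and halogen → acyl halide.
  CH(CH2NH2): pendant –CH2NH2: N on sp³ C, no adjacent C=O → amine.
  CH(CH2NH2): pendant –CH2NH2: N on sp³ C, no adjacent C=O → amine.
  CH(CONH2): pendant –CONH2: carbonyl C bonded to C and N → amide.
  CH2OCH2: C–O–C with sp³ carbons on both sides and no adjacent C=O → ether.
  CH(Cl): halogen on an sp³ carbon → alkyl halide.
  CH2NHCH2: C–N–C with sp³ carbons and no adjacent C=O → amine (secondary).
  CH(NH2): –NH2 on an sp³ carbon with no adjacent C=O → amine.
  CONH2: –C(=O)NH2: carbonyl C bonded to C and to N → amide (the N is not a separate amine).
Amine appears at: CH(CH2NH2), CH(CH2NH2), CH2NHCH2, CH(NH2) → 4.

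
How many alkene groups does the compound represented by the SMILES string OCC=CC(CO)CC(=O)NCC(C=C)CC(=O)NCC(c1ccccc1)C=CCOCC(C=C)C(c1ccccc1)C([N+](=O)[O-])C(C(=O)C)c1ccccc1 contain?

Working along the chain:
  HOCH2: HO– on an sp³ carbon → alcohol.
  CH=CH: C=C double bond → alkene.
  CH(CH2OH): pendant –CH2OH on an sp³ backbone C → alcohol.
  CH2CONHCH2: –C(=O)–N– linkage → amide (the N is not an amine).
  CH(CH=CH2): pendant –CH=CH2: C=C double bond → alkene.
  CH2CONHCH2: –C(=O)–N– linkage → amide (the N is not an amine).
  CH(C6H5): pendant –C6H5: benzene ring → arene.
  CH=CH: C=C double bond → alkene.
  CH2OCH2: C–O–C with sp³ carbons on both sides and no adjacent C=O → ether.
  CH(CH=CH2): pendant –CH=CH2: C=C double bond → alkene.
  CH(C6H5): pendant –C6H5: benzene ring → arene.
  CH(NO2): –NO2 on an sp³ carbon → nitro (the N=O is not a carbonyl).
  CH(COCH3): pendant –COCH3: carbonyl C bonded to two carbons → ketone.
  C6H5: –C6H5 phenyl ring → arene.
Alkene appears at: CH=CH, CH(CH=CH2), CH=CH, CH(CH=CH2) → 4.

4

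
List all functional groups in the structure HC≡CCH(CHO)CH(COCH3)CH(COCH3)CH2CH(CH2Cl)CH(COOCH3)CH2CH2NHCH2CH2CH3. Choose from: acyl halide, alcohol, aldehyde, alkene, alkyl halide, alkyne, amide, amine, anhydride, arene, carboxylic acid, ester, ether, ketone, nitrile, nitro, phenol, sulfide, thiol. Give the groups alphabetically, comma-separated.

Reading the structure from left to right:
  HC≡C: C≡C triple bond → alkyne.
  CH(CHO): pendant –CHO: carbonyl C bonded to C and H → aldehyde.
  CH(COCH3): pendant –COCH3: carbonyl C bonded to two carbons → ketone.
  CH(COCH3): pendant –COCH3: carbonyl C bonded to two carbons → ketone.
  CH(CH2Cl): pendant –CH2X: halogen on sp³ carbon → alkyl halide.
  CH(COOCH3): pendant –COOCH3: carbonyl C bonded to C and –OCH3 → ester.
  CH2NHCH2: C–N–C with sp³ carbons and no adjacent C=O → amine (secondary).

aldehyde, alkyl halide, alkyne, amine, ester, ketone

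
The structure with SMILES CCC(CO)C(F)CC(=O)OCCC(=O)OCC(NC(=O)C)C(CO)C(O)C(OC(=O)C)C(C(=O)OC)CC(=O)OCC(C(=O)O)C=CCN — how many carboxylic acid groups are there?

Working along the chain:
  CH(CH2OH): pendant –CH2OH on an sp³ backbone C → alcohol.
  CH(F): halogen on an sp³ carbon → alkyl halide.
  CH2COOCH2: –C(=O)–O–C with C on the carbonyl side → ester.
  CH2COOCH2: –C(=O)–O–C with C on the carbonyl side → ester.
  CH(NHCOCH3): pendant –NHC(=O)CH3: N bonded to a carbonyl → amide (not amine).
  CH(CH2OH): pendant –CH2OH on an sp³ backbone C → alcohol.
  CH(OH): –OH on an sp³ carbon → alcohol (secondary).
  CH(OCOCH3): pendant –OC(=O)CH3: an acyloxy group → ester.
  CH(COOCH3): pendant –COOCH3: carbonyl C bonded to C and –OCH3 → ester.
  CH2COOCH2: –C(=O)–O–C with C on the carbonyl side → ester.
  CH(COOH): pendant –COOH: carbonyl C bonded to C and –OH → carboxylic acid.
  CH=CH: C=C double bond → alkene.
  CH2NH2: –NH2 on an sp³ carbon with no adjacent C=O → amine.
Carboxylic acid appears at: CH(COOH) → 1.

1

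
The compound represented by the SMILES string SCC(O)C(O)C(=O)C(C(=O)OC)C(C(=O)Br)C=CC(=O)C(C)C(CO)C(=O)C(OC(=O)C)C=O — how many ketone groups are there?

3

Taking each segment in turn:
  HSCH2: –SH on an sp³ carbon → thiol.
  CH(OH): –OH on an sp³ carbon → alcohol (secondary).
  CH(OH): –OH on an sp³ carbon → alcohol (secondary).
  CO: –C(=O)– with carbon on both sides → ketone.
  CH(COOCH3): pendant –COOCH3: carbonyl C bonded to C and –OCH3 → ester.
  CH(COBr): pendant –C(=O)X: carbonyl C bonded to C and halogen → acyl halide.
  CH=CH: C=C double bond → alkene.
  CO: –C(=O)– with carbon on both sides → ketone.
  CH(CH2OH): pendant –CH2OH on an sp³ backbone C → alcohol.
  CO: –C(=O)– with carbon on both sides → ketone.
  CH(OCOCH3): pendant –OC(=O)CH3: an acyloxy group → ester.
  CHO: terminal –CHO: carbonyl C bonded to H and C → aldehyde.
Ketone appears at: CO, CO, CO → 3.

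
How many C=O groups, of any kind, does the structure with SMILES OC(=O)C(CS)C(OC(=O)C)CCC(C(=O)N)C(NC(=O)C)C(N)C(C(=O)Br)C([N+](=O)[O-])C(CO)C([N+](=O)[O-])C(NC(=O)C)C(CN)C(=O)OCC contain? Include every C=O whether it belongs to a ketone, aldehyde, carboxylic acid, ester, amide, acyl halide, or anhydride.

7

HOOC: carboxylic acid, 1 C=O (running total 1).
CH(OCOCH3): ester, 1 C=O (running total 2).
CH(CONH2): amide, 1 C=O (running total 3).
CH(NHCOCH3): amide, 1 C=O (running total 4).
CH(COBr): acyl halide, 1 C=O (running total 5).
CH(NHCOCH3): amide, 1 C=O (running total 6).
COOCH2CH3: ester, 1 C=O (running total 7).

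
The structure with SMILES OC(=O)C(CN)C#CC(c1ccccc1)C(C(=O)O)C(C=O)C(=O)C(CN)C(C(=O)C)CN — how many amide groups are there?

0

Working along the chain:
  HOOC: –COOH: carbonyl C bonded to –OH and C → carboxylic acid (the –OH is not a separate alcohol).
  CH(CH2NH2): pendant –CH2NH2: N on sp³ C, no adjacent C=O → amine.
  C≡C: C≡C triple bond → alkyne.
  CH(C6H5): pendant –C6H5: benzene ring → arene.
  CH(COOH): pendant –COOH: carbonyl C bonded to C and –OH → carboxylic acid.
  CH(CHO): pendant –CHO: carbonyl C bonded to C and H → aldehyde.
  CO: –C(=O)– with carbon on both sides → ketone.
  CH(CH2NH2): pendant –CH2NH2: N on sp³ C, no adjacent C=O → amine.
  CH(COCH3): pendant –COCH3: carbonyl C bonded to two carbons → ketone.
  CH2NH2: –NH2 on an sp³ carbon with no adjacent C=O → amine.
No segment is a amide: CH(CH2NH2) is amine, not amide; CH(CH2NH2) is amine, not amide; CH2NH2 is amine, not amide. → 0.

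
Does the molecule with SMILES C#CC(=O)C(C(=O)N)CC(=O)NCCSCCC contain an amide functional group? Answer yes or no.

C≡C triple bond → alkyne.
–C(=O)– with carbon on both sides → ketone.
pendant –CONH2: carbonyl C bonded to C and N → amide.
–C(=O)–N– linkage → amide (the N is not an amine).
C–S–C linkage → sulfide (thioether).
The CH(CONH2) segment supplies the amide: pendant –CONH2: carbonyl C bonded to C and N → amide.

yes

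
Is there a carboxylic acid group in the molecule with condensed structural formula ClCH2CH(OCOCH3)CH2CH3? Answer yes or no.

no

Taking each segment in turn:
  ClCH2: halogen on an sp³ carbon → alkyl halide.
  CH(OCOCH3): pendant –OC(=O)CH3: an acyloxy group → ester.
In CH(OCOCH3), the acyl oxygen is bonded to carbon (–O–C), not to H, so this is an ester.
The groups actually present are: alkyl halide, ester.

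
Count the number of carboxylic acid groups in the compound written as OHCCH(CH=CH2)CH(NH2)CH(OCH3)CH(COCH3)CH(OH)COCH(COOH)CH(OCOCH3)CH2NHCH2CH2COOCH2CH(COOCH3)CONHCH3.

1

terminal –CHO: carbonyl C bonded to H and C → aldehyde.
pendant –CH=CH2: C=C double bond → alkene.
–NH2 on an sp³ carbon with no adjacent C=O → amine.
pendant –OCH3: C–O–C with sp³ C, no adjacent C=O → ether.
pendant –COCH3: carbonyl C bonded to two carbons → ketone.
–OH on an sp³ carbon → alcohol (secondary).
–C(=O)– with carbon on both sides → ketone.
pendant –COOH: carbonyl C bonded to C and –OH → carboxylic acid.
pendant –OC(=O)CH3: an acyloxy group → ester.
C–N–C with sp³ carbons and no adjacent C=O → amine (secondary).
–C(=O)–O–C with C on the carbonyl side → ester.
pendant –COOCH3: carbonyl C bonded to C and –OCH3 → ester.
–C(=O)NHCH3: carbonyl C bonded to C and to N → amide (the N is not an amine).
Carboxylic acid appears at: CH(COOH) → 1.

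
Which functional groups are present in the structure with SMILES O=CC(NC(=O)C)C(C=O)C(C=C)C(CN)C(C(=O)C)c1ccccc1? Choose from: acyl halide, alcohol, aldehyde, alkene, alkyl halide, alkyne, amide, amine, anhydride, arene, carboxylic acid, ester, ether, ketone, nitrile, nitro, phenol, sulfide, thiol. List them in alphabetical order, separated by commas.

aldehyde, alkene, amide, amine, arene, ketone

Reading the structure from left to right:
  OHC: terminal –CHO: carbonyl C bonded to H and C → aldehyde.
  CH(NHCOCH3): pendant –NHC(=O)CH3: N bonded to a carbonyl → amide (not amine).
  CH(CHO): pendant –CHO: carbonyl C bonded to C and H → aldehyde.
  CH(CH=CH2): pendant –CH=CH2: C=C double bond → alkene.
  CH(CH2NH2): pendant –CH2NH2: N on sp³ C, no adjacent C=O → amine.
  CH(COCH3): pendant –COCH3: carbonyl C bonded to two carbons → ketone.
  C6H5: –C6H5 phenyl ring → arene.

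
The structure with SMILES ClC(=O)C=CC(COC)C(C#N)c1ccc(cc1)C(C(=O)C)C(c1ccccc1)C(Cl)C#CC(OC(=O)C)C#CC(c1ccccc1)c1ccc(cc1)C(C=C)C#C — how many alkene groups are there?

2

–C(=O)Cl: carbonyl C bonded to C and to a halogen → acyl halide (not alkyl halide).
C=C double bond → alkene.
pendant –CH2OCH3: C–O–C linkage → ether.
pendant –C≡N: nitrile.
para-disubstituted benzene ring → arene.
pendant –COCH3: carbonyl C bonded to two carbons → ketone.
pendant –C6H5: benzene ring → arene.
halogen on an sp³ carbon → alkyl halide.
C≡C triple bond → alkyne.
pendant –OC(=O)CH3: an acyloxy group → ester.
C≡C triple bond → alkyne.
pendant –C6H5: benzene ring → arene.
para-disubstituted benzene ring → arene.
pendant –CH=CH2: C=C double bond → alkene.
C≡C triple bond → alkyne.
Alkene appears at: CH=CH, CH(CH=CH2) → 2.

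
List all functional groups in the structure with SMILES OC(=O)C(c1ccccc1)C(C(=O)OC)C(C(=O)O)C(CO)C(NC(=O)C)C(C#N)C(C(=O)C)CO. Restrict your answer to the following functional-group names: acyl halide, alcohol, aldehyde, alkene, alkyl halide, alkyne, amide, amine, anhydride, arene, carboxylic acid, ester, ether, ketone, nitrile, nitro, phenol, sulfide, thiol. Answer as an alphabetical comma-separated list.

Working along the chain:
  HOOC: –COOH: carbonyl C bonded to –OH and C → carboxylic acid (the –OH is not a separate alcohol).
  CH(C6H5): pendant –C6H5: benzene ring → arene.
  CH(COOCH3): pendant –COOCH3: carbonyl C bonded to C and –OCH3 → ester.
  CH(COOH): pendant –COOH: carbonyl C bonded to C and –OH → carboxylic acid.
  CH(CH2OH): pendant –CH2OH on an sp³ backbone C → alcohol.
  CH(NHCOCH3): pendant –NHC(=O)CH3: N bonded to a carbonyl → amide (not amine).
  CH(CN): pendant –C≡N: nitrile.
  CH(COCH3): pendant –COCH3: carbonyl C bonded to two carbons → ketone.
  CH2OH: –OH on an sp³ carbon → alcohol.

alcohol, amide, arene, carboxylic acid, ester, ketone, nitrile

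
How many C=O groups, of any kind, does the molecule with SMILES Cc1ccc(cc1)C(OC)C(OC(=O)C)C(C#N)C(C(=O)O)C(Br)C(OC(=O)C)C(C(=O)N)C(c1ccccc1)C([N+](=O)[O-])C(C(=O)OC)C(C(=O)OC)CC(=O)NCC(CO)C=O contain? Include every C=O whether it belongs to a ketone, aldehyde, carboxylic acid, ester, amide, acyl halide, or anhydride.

CH(OCOCH3): ester, 1 C=O (running total 1).
CH(COOH): carboxylic acid, 1 C=O (running total 2).
CH(OCOCH3): ester, 1 C=O (running total 3).
CH(CONH2): amide, 1 C=O (running total 4).
CH(COOCH3): ester, 1 C=O (running total 5).
CH(COOCH3): ester, 1 C=O (running total 6).
CH2CONHCH2: amide, 1 C=O (running total 7).
CHO: aldehyde, 1 C=O (running total 8).

8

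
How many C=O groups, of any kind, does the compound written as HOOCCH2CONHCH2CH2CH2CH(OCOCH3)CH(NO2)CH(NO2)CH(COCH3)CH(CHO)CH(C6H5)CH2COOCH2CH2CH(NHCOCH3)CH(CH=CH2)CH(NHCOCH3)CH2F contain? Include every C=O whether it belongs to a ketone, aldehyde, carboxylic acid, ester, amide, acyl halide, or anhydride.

8

HOOC: carboxylic acid, 1 C=O (running total 1).
CH2CONHCH2: amide, 1 C=O (running total 2).
CH(OCOCH3): ester, 1 C=O (running total 3).
CH(COCH3): ketone, 1 C=O (running total 4).
CH(CHO): aldehyde, 1 C=O (running total 5).
CH2COOCH2: ester, 1 C=O (running total 6).
CH(NHCOCH3): amide, 1 C=O (running total 7).
CH(NHCOCH3): amide, 1 C=O (running total 8).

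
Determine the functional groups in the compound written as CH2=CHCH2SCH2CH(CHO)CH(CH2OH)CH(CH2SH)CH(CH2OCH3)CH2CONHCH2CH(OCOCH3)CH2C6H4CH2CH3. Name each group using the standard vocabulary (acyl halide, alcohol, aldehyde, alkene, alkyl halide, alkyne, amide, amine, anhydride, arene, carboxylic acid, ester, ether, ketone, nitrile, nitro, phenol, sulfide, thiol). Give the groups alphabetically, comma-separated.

alcohol, aldehyde, alkene, amide, arene, ester, ether, sulfide, thiol

Working along the chain:
  CH2=CH: C=C double bond → alkene.
  CH2SCH2: C–S–C linkage → sulfide (thioether).
  CH(CHO): pendant –CHO: carbonyl C bonded to C and H → aldehyde.
  CH(CH2OH): pendant –CH2OH on an sp³ backbone C → alcohol.
  CH(CH2SH): pendant –CH2SH → thiol.
  CH(CH2OCH3): pendant –CH2OCH3: C–O–C linkage → ether.
  CH2CONHCH2: –C(=O)–N– linkage → amide (the N is not an amine).
  CH(OCOCH3): pendant –OC(=O)CH3: an acyloxy group → ester.
  C6H4: para-disubstituted benzene ring → arene.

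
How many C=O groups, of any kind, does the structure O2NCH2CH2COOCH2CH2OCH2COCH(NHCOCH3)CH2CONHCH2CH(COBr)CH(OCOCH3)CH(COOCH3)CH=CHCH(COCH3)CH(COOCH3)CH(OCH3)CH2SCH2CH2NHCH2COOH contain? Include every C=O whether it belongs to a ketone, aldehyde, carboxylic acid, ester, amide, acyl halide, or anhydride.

10

CH2COOCH2: ester, 1 C=O (running total 1).
CO: ketone, 1 C=O (running total 2).
CH(NHCOCH3): amide, 1 C=O (running total 3).
CH2CONHCH2: amide, 1 C=O (running total 4).
CH(COBr): acyl halide, 1 C=O (running total 5).
CH(OCOCH3): ester, 1 C=O (running total 6).
CH(COOCH3): ester, 1 C=O (running total 7).
CH(COCH3): ketone, 1 C=O (running total 8).
CH(COOCH3): ester, 1 C=O (running total 9).
COOH: carboxylic acid, 1 C=O (running total 10).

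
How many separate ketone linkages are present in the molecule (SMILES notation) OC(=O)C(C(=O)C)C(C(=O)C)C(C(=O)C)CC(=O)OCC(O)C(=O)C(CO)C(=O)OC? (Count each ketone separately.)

Working along the chain:
  HOOC: –COOH: carbonyl C bonded to –OH and C → carboxylic acid (the –OH is not a separate alcohol).
  CH(COCH3): pendant –COCH3: carbonyl C bonded to two carbons → ketone.
  CH(COCH3): pendant –COCH3: carbonyl C bonded to two carbons → ketone.
  CH(COCH3): pendant –COCH3: carbonyl C bonded to two carbons → ketone.
  CH2COOCH2: –C(=O)–O–C with C on the carbonyl side → ester.
  CH(OH): –OH on an sp³ carbon → alcohol (secondary).
  CO: –C(=O)– with carbon on both sides → ketone.
  CH(CH2OH): pendant –CH2OH on an sp³ backbone C → alcohol.
  COOCH3: –C(=O)OCH3: carbonyl C bonded to C and to –OCH3 → ester (not ketone + ether).
Ketone appears at: CH(COCH3), CH(COCH3), CH(COCH3), CO → 4.

4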